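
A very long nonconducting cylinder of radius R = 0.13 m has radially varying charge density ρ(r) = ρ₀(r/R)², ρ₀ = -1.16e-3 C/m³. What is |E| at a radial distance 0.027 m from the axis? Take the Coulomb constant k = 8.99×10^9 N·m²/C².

Take a coaxial cylindrical Gaussian surface of radius r = 0.027 m and length L (r < R).
Integrating ρ over the cross-section to radius r: λ_enc = (2πρ₀/R²) ∫₀^r r'^3 dr' = 2πρ₀ r^4/(4·R²) = -5.73×10^-8 C/m.
Applying ∮E·dA = Q_enc/ε₀ with the end caps contributing no flux:
E = 2k|λ_enc|/r = 2(8.99×10^9)(5.73e-8)/(0.027) = 3.82e4 N/C.

E ≈ 3.82e4 N/C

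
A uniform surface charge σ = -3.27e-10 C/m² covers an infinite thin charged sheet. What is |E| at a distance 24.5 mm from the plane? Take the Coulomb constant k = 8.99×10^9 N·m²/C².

E = 18.5 V/m

By planar symmetry E is perpendicular to the sheet and uniform; use a Gaussian pillbox with flat faces of area A on each side of the sheet.
Only the two end caps contribute flux: Φ = 2EA. With Q_enc = σA, Gauss's law gives E = |σ|/(2ε₀).
E = 2πk|σ| = 2π(8.99×10^9)(3.27×10^-10) = 18.5 N/C.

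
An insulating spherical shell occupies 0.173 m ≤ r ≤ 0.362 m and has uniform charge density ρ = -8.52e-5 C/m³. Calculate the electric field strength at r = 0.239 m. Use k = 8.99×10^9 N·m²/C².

Use a concentric Gaussian sphere at r = 0.239 m (within the shell material, 0.173 m < r < 0.362 m).
Only the shell between 0.173 m and r is enclosed: Q_enc = ρ·(4π/3)(r³ − a³) = (-8.52×10^-5)·(4π/3)·((0.239)³ − (0.173)³) = -3.024e-6 C.
Gauss's law: E·4πr² = Q_enc/ε₀.
E = k|Q_enc|/r² = (8.99×10^9)(3.024×10^-6)/(0.239)² = 4.76×10^5 N/C.

|E| = 4.76e5 N/C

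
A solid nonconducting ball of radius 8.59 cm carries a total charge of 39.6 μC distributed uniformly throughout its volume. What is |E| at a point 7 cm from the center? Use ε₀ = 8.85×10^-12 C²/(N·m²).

Use a concentric Gaussian sphere at r = 7 cm (r < R).
Only the charge within r is enclosed: Q_enc = Q·(r/R)³ = (39.6 μC)·(7 cm/8.59 cm)³ = 2.143×10^-5 C.
Applying ∮E·dA = Q_enc/ε₀ with Φ = E(4πr²):
E = |Q_enc|/(4πε₀r²) = (2.143e-5)/(4π·8.85×10^-12·(0.07)²) = 3.93×10^7 N/C.

3.93×10^7 V/m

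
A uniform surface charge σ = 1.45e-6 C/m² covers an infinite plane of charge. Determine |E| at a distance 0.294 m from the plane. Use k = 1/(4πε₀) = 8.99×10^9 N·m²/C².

|E| = 8.19×10^4 V/m

Choose a cylindrical pillbox piercing the sheet, end faces (area A) parallel to it.
Only the two end caps contribute flux: Φ = 2EA. With Q_enc = σA, Gauss's law gives E = |σ|/(2ε₀).
E = 2πk|σ| = 2π(8.99×10^9)(1.45×10^-6) = 8.19×10^4 N/C.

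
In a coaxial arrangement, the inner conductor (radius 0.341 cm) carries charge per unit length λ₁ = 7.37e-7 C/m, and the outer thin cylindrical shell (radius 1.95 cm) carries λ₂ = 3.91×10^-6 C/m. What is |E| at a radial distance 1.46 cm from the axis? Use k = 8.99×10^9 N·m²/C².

Coaxial Gaussian cylinder, radius r = 1.46 cm, length L (between the conductors, 0.341 cm < r < 1.95 cm).
Only the inner wire is enclosed; the outer shell contributes nothing inside itself. λ_enc = λ₁ = 7.37×10^-7 C/m.
Since E is radial and uniform over the curved surface, Φ = E·2πrL = Q_enc/ε₀ = λ_enc L/ε₀.
E = 2k|λ_enc|/r = 2(8.99×10^9)(7.37e-7)/(0.0146) = 9.08×10^5 N/C.

|E| ≈ 9.08×10^5 V/m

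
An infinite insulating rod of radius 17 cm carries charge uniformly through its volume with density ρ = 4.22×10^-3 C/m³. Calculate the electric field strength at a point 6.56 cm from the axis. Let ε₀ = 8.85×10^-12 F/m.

E = 1.56e7 N/C

Choose a coaxial cylinder of radius r = 6.56 cm (arbitrary length L) as the Gaussian surface (r < R).
Charge inside radius r per length L is ρ·πr²·L, so λ_enc = ρπr² = 5.705×10^-5 C/m.
Applying ∮E·dA = Q_enc/ε₀ with the end caps contributing no flux:
E = |λ_enc|/(2πε₀r) = (5.705×10^-5)/(2π·8.85×10^-12·0.0656) = 1.56×10^7 N/C.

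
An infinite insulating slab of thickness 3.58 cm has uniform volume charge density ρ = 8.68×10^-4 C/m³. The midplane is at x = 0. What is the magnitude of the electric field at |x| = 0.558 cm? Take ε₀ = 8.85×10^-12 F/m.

By symmetry E is perpendicular to the slab. A Gaussian pillbox from −0.558 cm to +0.558 cm (face area A) lies entirely within the slab.
Q_enc = ρ·(2x)·A and flux = 2EA, so 2EA = 2ρxA/ε₀ ⇒ E = |ρ|x/ε₀.
E = (8.68×10^-4)(0.00558)/(8.85×10^-12) = 5.47×10^5 N/C.

|E| ≈ 5.47×10^5 V/m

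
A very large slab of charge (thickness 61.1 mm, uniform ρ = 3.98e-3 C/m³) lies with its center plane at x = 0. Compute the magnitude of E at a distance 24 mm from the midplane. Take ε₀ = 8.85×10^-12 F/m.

|E| ≈ 1.08×10^7 N/C

By symmetry E is perpendicular to the slab. A Gaussian pillbox from −24 mm to +24 mm (face area A) lies entirely within the slab.
Q_enc = ρ·(2x)·A and flux = 2EA, so 2EA = 2ρxA/ε₀ ⇒ E = |ρ|x/ε₀.
E = (3.98×10^-3)(0.024)/(8.85×10^-12) = 1.08×10^7 N/C.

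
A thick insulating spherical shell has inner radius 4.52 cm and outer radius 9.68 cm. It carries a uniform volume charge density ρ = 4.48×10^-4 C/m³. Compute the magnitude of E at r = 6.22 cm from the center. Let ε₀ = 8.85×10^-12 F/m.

Symmetry ⇒ E = E(r) r̂. Gaussian sphere of radius r = 6.22 cm (within the shell material, 4.52 cm < r < 9.68 cm).
Enclosed charge is the volume from a to r: Q_enc = (4π/3)ρ(r³ − a³) = 2.783×10^-7 C.
By Gauss's law, ∮E·dA = E·4πr² = Q_enc/ε₀.
E = |Q_enc|/(4πε₀r²) = (2.783×10^-7)/(4π·8.85×10^-12·(0.0622)²) = 6.47×10^5 N/C.

E ≈ 6.47×10^5 N/C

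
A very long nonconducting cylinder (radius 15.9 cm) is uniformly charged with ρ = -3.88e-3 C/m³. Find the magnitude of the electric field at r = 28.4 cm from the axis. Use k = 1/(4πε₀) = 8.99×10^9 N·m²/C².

1.95×10^7 N/C

Take a coaxial cylindrical Gaussian surface of radius r = 28.4 cm and length L (r > 15.9 cm, full cross-section enclosed).
λ_enc = ρ·πR² = (-3.88×10^-3)π(0.159)² = -3.082e-4 C/m.
Gauss's law: E·2πrL = λ_enc L/ε₀.
E = 2k|λ_enc|/r = 2(8.99×10^9)(3.082×10^-4)/(0.284) = 1.95×10^7 N/C.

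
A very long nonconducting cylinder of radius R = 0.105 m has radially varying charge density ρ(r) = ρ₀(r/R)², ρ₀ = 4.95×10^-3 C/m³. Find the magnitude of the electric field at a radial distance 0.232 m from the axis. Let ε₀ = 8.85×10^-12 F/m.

Choose a coaxial cylinder of radius r = 0.232 m (arbitrary length L) as the Gaussian surface (r > R, full charge per length enclosed).
λ_enc = 2π ∫₀^R ρ₀(r'/R)^2 r' dr' = 2πρ₀R²/4 = 8.572e-5 C/m.
Applying ∮E·dA = Q_enc/ε₀ with the end caps contributing no flux:
E = |λ_enc|/(2πε₀r) = (8.572e-5)/(2π·8.85×10^-12·0.232) = 6.64×10^6 N/C.

|E| = 6.64×10^6 N/C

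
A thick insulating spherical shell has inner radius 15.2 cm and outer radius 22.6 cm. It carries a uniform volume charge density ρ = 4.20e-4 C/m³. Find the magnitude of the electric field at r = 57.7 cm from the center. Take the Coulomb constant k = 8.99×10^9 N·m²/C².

3.82×10^5 N/C

By spherical symmetry E is radial; choose a Gaussian sphere of radius r = 57.7 cm (r > 22.6 cm, enclosing the whole shell).
Q_enc = ρ·(4π/3)(b³ − a³) = (4.20e-4)·(4π/3)·((0.226)³ − (0.152)³) = 1.413×10^-5 C.
By Gauss's law, ∮E·dA = E·4πr² = Q_enc/ε₀.
E = k|Q_enc|/r² = (8.99×10^9)(1.413×10^-5)/(0.577)² = 3.82×10^5 N/C.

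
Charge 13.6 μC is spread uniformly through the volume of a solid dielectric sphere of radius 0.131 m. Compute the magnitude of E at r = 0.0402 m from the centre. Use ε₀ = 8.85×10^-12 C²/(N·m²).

E ≈ 2.19×10^6 N/C

Take a concentric spherical Gaussian surface of radius r = 0.0402 m (r < R).
Only the charge within r is enclosed: Q_enc = Q·(r/R)³ = (13.6 μC)·(0.0402 m/0.131 m)³ = 3.93e-7 C.
Gauss's law: E·4πr² = Q_enc/ε₀.
E = |Q_enc|/(4πε₀r²) = (3.93×10^-7)/(4π·8.85×10^-12·(0.0402)²) = 2.19×10^6 N/C.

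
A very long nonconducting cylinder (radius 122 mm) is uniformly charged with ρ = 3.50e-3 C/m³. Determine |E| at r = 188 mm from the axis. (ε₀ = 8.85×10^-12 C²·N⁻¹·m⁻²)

Choose a coaxial cylinder of radius r = 188 mm (arbitrary length L) as the Gaussian surface (r > 122 mm, full cross-section enclosed).
λ_enc = ρ·πR² = (3.50e-3)π(0.122)² = 1.637e-4 C/m.
Applying ∮E·dA = Q_enc/ε₀ with the end caps contributing no flux:
E = |λ_enc|/(2πε₀r) = (1.637×10^-4)/(2π·8.85×10^-12·0.188) = 1.57×10^7 N/C.

|E| = 1.57e7 N/C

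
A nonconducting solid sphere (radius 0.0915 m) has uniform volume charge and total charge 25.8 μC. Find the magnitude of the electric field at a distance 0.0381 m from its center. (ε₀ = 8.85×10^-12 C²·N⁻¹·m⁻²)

Take a concentric spherical Gaussian surface of radius r = 0.0381 m (r < R).
Only the charge within r is enclosed: Q_enc = Q·(r/R)³ = (25.8 μC)·(0.0381 m/0.0915 m)³ = 1.863e-6 C.
Since E is radial and uniform over the Gaussian sphere, Φ = E·4πr² = Q_enc/ε₀.
E = |Q_enc|/(4πε₀r²) = (1.863e-6)/(4π·8.85×10^-12·(0.0381)²) = 1.15e7 N/C.

|E| = 1.15×10^7 N/C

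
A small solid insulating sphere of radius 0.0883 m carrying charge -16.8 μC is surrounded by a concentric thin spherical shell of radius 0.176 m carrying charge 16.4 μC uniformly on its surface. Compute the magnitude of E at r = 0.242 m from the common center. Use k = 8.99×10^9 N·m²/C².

Symmetry ⇒ E = E(r) r̂. Gaussian sphere of radius r = 0.242 m (r > 0.176 m, enclosing both).
Q_enc = (-16.8 μC) + (16.4 μC) = -4.00×10^-7 C.
By Gauss's law, ∮E·dA = E·4πr² = Q_enc/ε₀.
E = k|Q_enc|/r² = (8.99×10^9)(4.00e-7)/(0.242)² = 6.14e4 N/C.

6.14×10^4 V/m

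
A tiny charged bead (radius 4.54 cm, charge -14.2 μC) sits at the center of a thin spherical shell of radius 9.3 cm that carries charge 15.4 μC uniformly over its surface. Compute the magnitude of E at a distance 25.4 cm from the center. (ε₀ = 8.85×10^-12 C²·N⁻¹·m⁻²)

|E| ≈ 1.67×10^5 N/C

Take a concentric spherical Gaussian surface of radius r = 25.4 cm (r > 9.3 cm, enclosing both).
Q_enc = (-14.2 μC) + (15.4 μC) = 1.20×10^-6 C.
Gauss's law: E·4πr² = Q_enc/ε₀.
E = |Q_enc|/(4πε₀r²) = (1.20×10^-6)/(4π·8.85×10^-12·(0.254)²) = 1.67×10^5 N/C.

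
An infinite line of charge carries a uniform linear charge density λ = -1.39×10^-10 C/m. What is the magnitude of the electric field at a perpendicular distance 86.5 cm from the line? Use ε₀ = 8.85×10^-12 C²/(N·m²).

E = 2.89 N/C

Take a coaxial cylindrical Gaussian surface of radius r = 86.5 cm and length L.
Q_enc = λL, so λ_enc = -1.39×10^-10 C/m.
Applying ∮E·dA = Q_enc/ε₀ with the end caps contributing no flux:
E = |λ_enc|/(2πε₀r) = (1.39×10^-10)/(2π·8.85×10^-12·0.865) = 2.89 N/C.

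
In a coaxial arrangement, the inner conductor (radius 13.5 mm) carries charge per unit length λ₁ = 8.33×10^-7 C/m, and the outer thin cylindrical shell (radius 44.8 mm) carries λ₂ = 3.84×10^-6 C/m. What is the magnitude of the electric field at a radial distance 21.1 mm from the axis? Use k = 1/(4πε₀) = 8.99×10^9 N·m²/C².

E ≈ 7.10e5 N/C

By cylindrical symmetry E is radial; use a coaxial Gaussian cylinder of radius 21.1 mm and length L (between the conductors, 13.5 mm < r < 44.8 mm).
The shell at 44.8 mm lies outside the Gaussian surface, so λ_enc = λ₁ = 8.33×10^-7 C/m.
Since E is radial and uniform over the curved surface, Φ = E·2πrL = Q_enc/ε₀ = λ_enc L/ε₀.
E = 2k|λ_enc|/r = 2(8.99×10^9)(8.33e-7)/(0.0211) = 7.10e5 N/C.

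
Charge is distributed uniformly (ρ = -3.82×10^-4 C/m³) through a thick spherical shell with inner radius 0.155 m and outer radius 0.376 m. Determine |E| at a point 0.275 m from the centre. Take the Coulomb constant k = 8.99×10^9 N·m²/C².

E ≈ 3.25e6 N/C

Symmetry ⇒ E = E(r) r̂. Gaussian sphere of radius r = 0.275 m (within the shell material, 0.155 m < r < 0.376 m).
Enclosed charge is the volume from a to r: Q_enc = (4π/3)ρ(r³ − a³) = -2.732×10^-5 C.
Applying ∮E·dA = Q_enc/ε₀ with Φ = E(4πr²):
E = k|Q_enc|/r² = (8.99×10^9)(2.732×10^-5)/(0.275)² = 3.25×10^6 N/C.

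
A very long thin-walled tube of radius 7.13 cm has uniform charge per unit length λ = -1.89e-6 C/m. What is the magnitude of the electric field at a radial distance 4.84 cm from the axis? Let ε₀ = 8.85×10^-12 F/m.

Take a coaxial cylindrical Gaussian surface of radius r = 4.84 cm and length L (r < 7.13 cm, inside the shell).
No charge is enclosed, so Gauss's law gives E·2πrL = 0 ⇒ E = 0.

E = 0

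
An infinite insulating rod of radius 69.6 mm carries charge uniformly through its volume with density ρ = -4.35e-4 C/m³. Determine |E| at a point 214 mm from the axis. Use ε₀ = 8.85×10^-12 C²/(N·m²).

E ≈ 5.56e5 N/C

Choose a coaxial cylinder of radius r = 214 mm (arbitrary length L) as the Gaussian surface (r > 69.6 mm, full cross-section enclosed).
λ_enc = ρ·πR² = (-4.35×10^-4)π(0.0696)² = -6.62×10^-6 C/m.
Applying ∮E·dA = Q_enc/ε₀ with the end caps contributing no flux:
E = |λ_enc|/(2πε₀r) = (6.62×10^-6)/(2π·8.85×10^-12·0.214) = 5.56×10^5 N/C.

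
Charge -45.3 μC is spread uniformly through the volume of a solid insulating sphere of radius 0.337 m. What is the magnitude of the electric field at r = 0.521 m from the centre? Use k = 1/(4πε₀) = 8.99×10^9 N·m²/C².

Use a concentric Gaussian sphere at r = 0.521 m (r > R, so the entire charge is enclosed).
Q_enc = -45.3 μC = -4.53×10^-5 C.
Applying ∮E·dA = Q_enc/ε₀ with Φ = E(4πr²):
E = k|Q_enc|/r² = (8.99×10^9)(4.53e-5)/(0.521)² = 1.50e6 N/C.

1.50×10^6 N/C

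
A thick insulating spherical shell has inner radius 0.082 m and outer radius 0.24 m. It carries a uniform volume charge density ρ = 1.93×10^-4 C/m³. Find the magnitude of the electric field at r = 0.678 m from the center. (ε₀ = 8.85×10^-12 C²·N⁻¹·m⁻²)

Symmetry ⇒ E = E(r) r̂. Gaussian sphere of radius r = 0.678 m (r > 0.24 m, enclosing the whole shell).
Q_enc = ρ·(4π/3)(b³ − a³) = (1.93e-4)·(4π/3)·((0.24)³ − (0.082)³) = 1.073×10^-5 C.
By Gauss's law, ∮E·dA = E·4πr² = Q_enc/ε₀.
E = |Q_enc|/(4πε₀r²) = (1.073e-5)/(4π·8.85×10^-12·(0.678)²) = 2.10e5 N/C.

|E| ≈ 2.10×10^5 V/m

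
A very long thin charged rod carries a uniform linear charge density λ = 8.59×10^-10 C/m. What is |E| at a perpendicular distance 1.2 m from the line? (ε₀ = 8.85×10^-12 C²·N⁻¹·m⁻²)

Take a coaxial cylindrical Gaussian surface of radius r = 1.2 m and length L.
Q_enc = λL, so λ_enc = 8.59e-10 C/m.
Applying ∮E·dA = Q_enc/ε₀ with the end caps contributing no flux:
E = |λ_enc|/(2πε₀r) = (8.59×10^-10)/(2π·8.85×10^-12·1.2) = 12.9 N/C.

12.9 N/C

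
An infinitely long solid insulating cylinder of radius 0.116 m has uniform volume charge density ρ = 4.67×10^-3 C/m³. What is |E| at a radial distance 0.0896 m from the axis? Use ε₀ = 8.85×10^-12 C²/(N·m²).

By cylindrical symmetry E is radial; use a coaxial Gaussian cylinder of radius 0.0896 m and length L (r < R).
Charge inside radius r per length L is ρ·πr²·L, so λ_enc = ρπr² = 1.178×10^-4 C/m.
By Gauss's law (flux through the curved wall only), E·2πrL = λ_enc L/ε₀.
E = |λ_enc|/(2πε₀r) = (1.178e-4)/(2π·8.85×10^-12·0.0896) = 2.36×10^7 N/C.

|E| = 2.36×10^7 N/C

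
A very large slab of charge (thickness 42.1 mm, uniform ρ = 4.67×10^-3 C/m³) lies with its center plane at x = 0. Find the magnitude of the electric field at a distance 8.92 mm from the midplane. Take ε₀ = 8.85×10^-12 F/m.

|E| ≈ 4.71×10^6 V/m

By symmetry E is perpendicular to the slab. A Gaussian pillbox from −8.92 mm to +8.92 mm (face area A) lies entirely within the slab.
Q_enc = ρ·(2x)·A and flux = 2EA, so 2EA = 2ρxA/ε₀ ⇒ E = |ρ|x/ε₀.
E = (4.67×10^-3)(0.00892)/(8.85×10^-12) = 4.71×10^6 N/C.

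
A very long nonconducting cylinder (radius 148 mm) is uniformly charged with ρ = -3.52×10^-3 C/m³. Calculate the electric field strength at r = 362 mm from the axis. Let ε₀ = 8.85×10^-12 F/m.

|E| ≈ 1.20×10^7 V/m

Choose a coaxial cylinder of radius r = 362 mm (arbitrary length L) as the Gaussian surface (r > 148 mm, full cross-section enclosed).
λ_enc = ρ·πR² = (-3.52×10^-3)π(0.148)² = -2.422×10^-4 C/m.
By Gauss's law (flux through the curved wall only), E·2πrL = λ_enc L/ε₀.
E = |λ_enc|/(2πε₀r) = (2.422×10^-4)/(2π·8.85×10^-12·0.362) = 1.20×10^7 N/C.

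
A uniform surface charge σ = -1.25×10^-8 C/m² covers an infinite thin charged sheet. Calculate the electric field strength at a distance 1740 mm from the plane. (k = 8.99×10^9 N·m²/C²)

By planar symmetry E is perpendicular to the sheet and uniform; use a Gaussian pillbox with flat faces of area A on each side of the sheet.
Flux Φ = 2EA and Q_enc = σA, so 2EA = σA/ε₀ ⇒ E = |σ|/(2ε₀), independent of distance.
E = 2πk|σ| = 2π(8.99×10^9)(1.25×10^-8) = 706 N/C.

706 V/m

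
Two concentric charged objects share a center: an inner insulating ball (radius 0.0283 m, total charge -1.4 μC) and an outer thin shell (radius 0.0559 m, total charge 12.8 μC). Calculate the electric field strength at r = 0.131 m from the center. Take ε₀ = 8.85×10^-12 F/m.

E ≈ 5.97e6 N/C

By spherical symmetry E is radial; choose a Gaussian sphere of radius r = 0.131 m (r > 0.0559 m, enclosing both).
Q_enc = (-1.4 μC) + (12.8 μC) = 1.14×10^-5 C.
Applying ∮E·dA = Q_enc/ε₀ with Φ = E(4πr²):
E = |Q_enc|/(4πε₀r²) = (1.14×10^-5)/(4π·8.85×10^-12·(0.131)²) = 5.97e6 N/C.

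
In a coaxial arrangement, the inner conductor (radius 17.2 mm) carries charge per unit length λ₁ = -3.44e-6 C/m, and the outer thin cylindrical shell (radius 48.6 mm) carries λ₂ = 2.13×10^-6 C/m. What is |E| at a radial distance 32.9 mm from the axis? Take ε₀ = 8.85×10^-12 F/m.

|E| ≈ 1.88×10^6 V/m

Take a coaxial cylindrical Gaussian surface of radius r = 32.9 mm and length L (between the conductors, 17.2 mm < r < 48.6 mm).
Only the inner wire is enclosed; the outer shell contributes nothing inside itself. λ_enc = λ₁ = -3.44e-6 C/m.
Since E is radial and uniform over the curved surface, Φ = E·2πrL = Q_enc/ε₀ = λ_enc L/ε₀.
E = |λ_enc|/(2πε₀r) = (3.44e-6)/(2π·8.85×10^-12·0.0329) = 1.88×10^6 N/C.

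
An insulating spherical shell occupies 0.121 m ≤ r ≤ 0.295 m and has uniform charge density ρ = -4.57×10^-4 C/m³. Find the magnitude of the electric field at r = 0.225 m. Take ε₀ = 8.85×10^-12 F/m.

By spherical symmetry E is radial; choose a Gaussian sphere of radius r = 0.225 m (within the shell material, 0.121 m < r < 0.295 m).
Enclosed charge is the volume from a to r: Q_enc = (4π/3)ρ(r³ − a³) = -1.841e-5 C.
Gauss's law: E·4πr² = Q_enc/ε₀.
E = |Q_enc|/(4πε₀r²) = (1.841e-5)/(4π·8.85×10^-12·(0.225)²) = 3.27×10^6 N/C.

|E| ≈ 3.27×10^6 N/C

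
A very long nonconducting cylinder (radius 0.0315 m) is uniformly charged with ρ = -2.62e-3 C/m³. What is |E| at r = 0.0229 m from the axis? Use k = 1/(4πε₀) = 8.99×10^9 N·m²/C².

Take a coaxial cylindrical Gaussian surface of radius r = 0.0229 m and length L (r < R).
Enclosed charge per unit length: λ_enc = ρ·πr² = (-2.62×10^-3)π(0.0229)² = -4.316×10^-6 C/m.
By Gauss's law (flux through the curved wall only), E·2πrL = λ_enc L/ε₀.
E = 2k|λ_enc|/r = 2(8.99×10^9)(4.316×10^-6)/(0.0229) = 3.39×10^6 N/C.

E ≈ 3.39e6 V/m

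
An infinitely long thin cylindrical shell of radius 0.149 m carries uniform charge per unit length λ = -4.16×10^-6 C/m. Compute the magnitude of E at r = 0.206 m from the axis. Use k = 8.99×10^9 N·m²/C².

Take a coaxial cylindrical Gaussian surface of radius r = 0.206 m and length L (r > 0.149 m).
The full line charge is enclosed: λ_enc = -4.16×10^-6 C/m.
Applying ∮E·dA = Q_enc/ε₀ with the end caps contributing no flux:
E = 2k|λ_enc|/r = 2(8.99×10^9)(4.16×10^-6)/(0.206) = 3.63×10^5 N/C.

|E| ≈ 3.63×10^5 N/C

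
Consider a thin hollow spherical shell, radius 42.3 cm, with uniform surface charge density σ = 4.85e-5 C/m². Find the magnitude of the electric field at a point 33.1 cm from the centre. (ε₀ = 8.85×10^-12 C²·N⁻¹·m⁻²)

|E| = 0 N/C

Use a concentric Gaussian sphere at r = 33.1 cm (inside the shell, r < 42.3 cm).
All the charge is outside the Gaussian surface: Q_enc = 0, hence E = 0 everywhere inside the shell.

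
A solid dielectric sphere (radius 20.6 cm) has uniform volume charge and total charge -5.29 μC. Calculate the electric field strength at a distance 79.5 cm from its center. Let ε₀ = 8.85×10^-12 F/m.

By spherical symmetry E is radial; choose a Gaussian sphere of radius r = 79.5 cm (r > R, so the entire charge is enclosed).
Q_enc = -5.29 μC = -5.29×10^-6 C.
Since E is radial and uniform over the Gaussian sphere, Φ = E·4πr² = Q_enc/ε₀.
E = |Q_enc|/(4πε₀r²) = (5.29e-6)/(4π·8.85×10^-12·(0.795)²) = 7.53e4 N/C.

E = 7.53e4 N/C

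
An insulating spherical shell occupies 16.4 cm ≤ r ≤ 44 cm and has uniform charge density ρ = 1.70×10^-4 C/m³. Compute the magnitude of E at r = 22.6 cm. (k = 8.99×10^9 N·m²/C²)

|E| ≈ 8.94e5 V/m

Take a concentric spherical Gaussian surface of radius r = 22.6 cm (within the shell material, 16.4 cm < r < 44 cm).
Only the shell between 16.4 cm and r is enclosed: Q_enc = ρ·(4π/3)(r³ − a³) = (1.70×10^-4)·(4π/3)·((0.226)³ − (0.164)³) = 5.079e-6 C.
Gauss's law: E·4πr² = Q_enc/ε₀.
E = k|Q_enc|/r² = (8.99×10^9)(5.079×10^-6)/(0.226)² = 8.94×10^5 N/C.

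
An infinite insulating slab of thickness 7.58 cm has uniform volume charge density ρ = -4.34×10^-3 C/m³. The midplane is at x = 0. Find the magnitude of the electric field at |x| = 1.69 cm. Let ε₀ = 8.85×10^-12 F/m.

By symmetry E is perpendicular to the slab. A Gaussian pillbox from −1.69 cm to +1.69 cm (face area A) lies entirely within the slab.
Q_enc = ρ·(2x)·A and flux = 2EA, so 2EA = 2ρxA/ε₀ ⇒ E = |ρ|x/ε₀.
E = (4.34e-3)(0.0169)/(8.85×10^-12) = 8.29e6 N/C.

E = 8.29e6 N/C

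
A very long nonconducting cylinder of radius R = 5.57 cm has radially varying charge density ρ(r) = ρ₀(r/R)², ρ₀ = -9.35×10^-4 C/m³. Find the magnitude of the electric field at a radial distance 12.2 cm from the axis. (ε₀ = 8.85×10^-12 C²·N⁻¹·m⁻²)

E = 6.72×10^5 V/m

By cylindrical symmetry E is radial; use a coaxial Gaussian cylinder of radius 12.2 cm and length L (r > R, full charge per length enclosed).
λ_enc = 2π ∫₀^R ρ₀(r'/R)^2 r' dr' = 2πρ₀R²/4 = -4.557e-6 C/m.
By Gauss's law (flux through the curved wall only), E·2πrL = λ_enc L/ε₀.
E = |λ_enc|/(2πε₀r) = (4.557e-6)/(2π·8.85×10^-12·0.122) = 6.72×10^5 N/C.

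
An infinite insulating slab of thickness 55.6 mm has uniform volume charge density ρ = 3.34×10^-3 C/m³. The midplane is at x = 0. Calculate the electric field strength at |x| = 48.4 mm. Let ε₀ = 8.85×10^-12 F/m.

E = 1.05×10^7 N/C

The point |x| = 48.4 mm lies outside the slab (half-thickness 0.0278 m). A symmetric pillbox spanning the full slab encloses Q_enc = ρ·d·A.
Flux = 2EA ⇒ E = |ρ|d/(2ε₀), independent of distance outside.
E = (3.34×10^-3)(0.0556)/(2·8.85×10^-12) = 1.05e7 N/C.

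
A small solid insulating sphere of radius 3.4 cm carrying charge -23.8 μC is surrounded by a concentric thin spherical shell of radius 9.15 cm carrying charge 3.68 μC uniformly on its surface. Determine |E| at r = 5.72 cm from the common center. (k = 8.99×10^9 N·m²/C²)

Symmetry ⇒ E = E(r) r̂. Gaussian sphere of radius r = 5.72 cm (between the bodies, 3.4 cm < r < 9.15 cm).
Only the inner charge is enclosed; the outer shell contributes nothing inside itself. Q_enc = -23.8 μC = -2.38×10^-5 C.
Since E is radial and uniform over the Gaussian sphere, Φ = E·4πr² = Q_enc/ε₀.
E = k|Q_enc|/r² = (8.99×10^9)(2.38×10^-5)/(0.0572)² = 6.54e7 N/C.

|E| ≈ 6.54e7 V/m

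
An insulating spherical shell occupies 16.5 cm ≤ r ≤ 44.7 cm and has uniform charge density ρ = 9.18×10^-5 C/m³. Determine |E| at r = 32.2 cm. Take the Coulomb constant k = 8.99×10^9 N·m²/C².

|E| = 9.63e5 V/m

Use a concentric Gaussian sphere at r = 32.2 cm (within the shell material, 16.5 cm < r < 44.7 cm).
Enclosed charge is the volume from a to r: Q_enc = (4π/3)ρ(r³ − a³) = 1.111×10^-5 C.
Gauss's law: E·4πr² = Q_enc/ε₀.
E = k|Q_enc|/r² = (8.99×10^9)(1.111e-5)/(0.322)² = 9.63e5 N/C.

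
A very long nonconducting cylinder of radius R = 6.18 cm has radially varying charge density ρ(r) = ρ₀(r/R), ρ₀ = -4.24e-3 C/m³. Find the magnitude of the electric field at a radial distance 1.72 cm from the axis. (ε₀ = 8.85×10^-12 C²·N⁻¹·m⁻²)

E = 7.64×10^5 N/C

Choose a coaxial cylinder of radius r = 1.72 cm (arbitrary length L) as the Gaussian surface (r < R).
λ_enc = ∫₀^r ρ(r')·2πr' dr' = (2πρ₀/R)·r^3/3 = -7.312×10^-7 C/m.
Applying ∮E·dA = Q_enc/ε₀ with the end caps contributing no flux:
E = |λ_enc|/(2πε₀r) = (7.312×10^-7)/(2π·8.85×10^-12·0.0172) = 7.64×10^5 N/C.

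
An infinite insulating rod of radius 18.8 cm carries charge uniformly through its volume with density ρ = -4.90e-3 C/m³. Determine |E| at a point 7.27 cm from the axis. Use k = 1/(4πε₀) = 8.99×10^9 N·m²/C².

|E| ≈ 2.01×10^7 V/m

Choose a coaxial cylinder of radius r = 7.27 cm (arbitrary length L) as the Gaussian surface (r < R).
Charge inside radius r per length L is ρ·πr²·L, so λ_enc = ρπr² = -8.136×10^-5 C/m.
Applying ∮E·dA = Q_enc/ε₀ with the end caps contributing no flux:
E = 2k|λ_enc|/r = 2(8.99×10^9)(8.136×10^-5)/(0.0727) = 2.01×10^7 N/C.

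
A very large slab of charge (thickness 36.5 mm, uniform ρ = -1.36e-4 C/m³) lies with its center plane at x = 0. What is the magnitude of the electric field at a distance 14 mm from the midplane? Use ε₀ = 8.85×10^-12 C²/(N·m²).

By symmetry E is perpendicular to the slab. A Gaussian pillbox from −14 mm to +14 mm (face area A) lies entirely within the slab.
Q_enc = ρ·(2x)·A and flux = 2EA, so 2EA = 2ρxA/ε₀ ⇒ E = |ρ|x/ε₀.
E = (1.36×10^-4)(0.014)/(8.85×10^-12) = 2.15e5 N/C.

E = 2.15×10^5 N/C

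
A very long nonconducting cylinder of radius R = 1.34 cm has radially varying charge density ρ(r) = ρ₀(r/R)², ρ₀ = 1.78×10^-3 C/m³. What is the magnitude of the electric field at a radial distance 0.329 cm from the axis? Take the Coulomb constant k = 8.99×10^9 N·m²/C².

Take a coaxial cylindrical Gaussian surface of radius r = 0.329 cm and length L (r < R).
Integrating ρ over the cross-section to radius r: λ_enc = (2πρ₀/R²) ∫₀^r r'^3 dr' = 2πρ₀ r^4/(4·R²) = 1.824e-9 C/m.
Applying ∮E·dA = Q_enc/ε₀ with the end caps contributing no flux:
E = 2k|λ_enc|/r = 2(8.99×10^9)(1.824e-9)/(0.00329) = 9.97×10^3 N/C.

|E| ≈ 9.97e3 N/C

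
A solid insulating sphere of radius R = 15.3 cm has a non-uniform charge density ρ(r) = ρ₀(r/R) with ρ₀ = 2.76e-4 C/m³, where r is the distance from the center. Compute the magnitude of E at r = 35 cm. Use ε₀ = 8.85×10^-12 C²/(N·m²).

Use a concentric Gaussian sphere at r = 35 cm (r > R, all charge enclosed).
Q_enc = 4π ∫₀^R ρ₀(r'/R)^1 r'² dr' = 4πρ₀R³/4 = 3.106×10^-6 C.
By Gauss's law, ∮E·dA = E·4πr² = Q_enc/ε₀.
E = |Q_enc|/(4πε₀r²) = (3.106×10^-6)/(4π·8.85×10^-12·(0.35)²) = 2.28×10^5 N/C.

2.28×10^5 N/C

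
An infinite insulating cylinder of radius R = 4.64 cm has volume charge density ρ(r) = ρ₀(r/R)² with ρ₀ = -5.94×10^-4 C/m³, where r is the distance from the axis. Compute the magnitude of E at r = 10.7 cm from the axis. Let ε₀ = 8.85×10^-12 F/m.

Choose a coaxial cylinder of radius r = 10.7 cm (arbitrary length L) as the Gaussian surface (r > R, full charge per length enclosed).
λ_enc = 2π ∫₀^R ρ₀(r'/R)^2 r' dr' = 2πρ₀R²/4 = -2.009e-6 C/m.
Since E is radial and uniform over the curved surface, Φ = E·2πrL = Q_enc/ε₀ = λ_enc L/ε₀.
E = |λ_enc|/(2πε₀r) = (2.009e-6)/(2π·8.85×10^-12·0.107) = 3.38e5 N/C.

E ≈ 3.38×10^5 V/m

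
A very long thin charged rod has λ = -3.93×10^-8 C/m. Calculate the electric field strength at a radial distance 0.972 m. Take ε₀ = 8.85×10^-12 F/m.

E ≈ 727 N/C

Coaxial Gaussian cylinder, radius r = 0.972 m, length L.
Q_enc = λL, so λ_enc = -3.93×10^-8 C/m.
Gauss's law: E·2πrL = λ_enc L/ε₀.
E = |λ_enc|/(2πε₀r) = (3.93e-8)/(2π·8.85×10^-12·0.972) = 727 N/C.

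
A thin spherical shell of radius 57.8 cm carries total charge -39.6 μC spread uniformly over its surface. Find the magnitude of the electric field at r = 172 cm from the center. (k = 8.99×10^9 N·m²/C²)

|E| ≈ 1.20×10^5 N/C

Take a concentric spherical Gaussian surface of radius r = 172 cm (r > 57.8 cm).
The entire shell is enclosed: Q_enc = -3.96×10^-5 C.
By Gauss's law, ∮E·dA = E·4πr² = Q_enc/ε₀.
E = k|Q_enc|/r² = (8.99×10^9)(3.96×10^-5)/(1.72)² = 1.20e5 N/C.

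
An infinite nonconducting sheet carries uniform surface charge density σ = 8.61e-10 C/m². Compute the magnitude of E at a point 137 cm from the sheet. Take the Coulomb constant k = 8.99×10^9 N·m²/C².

E ≈ 48.6 N/C

Choose a cylindrical pillbox piercing the sheet, end faces (area A) parallel to it.
Flux Φ = 2EA and Q_enc = σA, so 2EA = σA/ε₀ ⇒ E = |σ|/(2ε₀), independent of distance.
E = 2πk|σ| = 2π(8.99×10^9)(8.61×10^-10) = 48.6 N/C.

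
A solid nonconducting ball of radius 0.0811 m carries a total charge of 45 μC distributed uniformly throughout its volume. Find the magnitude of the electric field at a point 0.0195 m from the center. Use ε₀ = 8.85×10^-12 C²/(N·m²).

Use a concentric Gaussian sphere at r = 0.0195 m (r < R).
For a uniform sphere the enclosed fraction is (r/R)³, so Q_enc = (45 μC)(0.0195/0.0811)³ = 6.255e-7 C.
Since E is radial and uniform over the Gaussian sphere, Φ = E·4πr² = Q_enc/ε₀.
E = |Q_enc|/(4πε₀r²) = (6.255×10^-7)/(4π·8.85×10^-12·(0.0195)²) = 1.48×10^7 N/C.

1.48×10^7 N/C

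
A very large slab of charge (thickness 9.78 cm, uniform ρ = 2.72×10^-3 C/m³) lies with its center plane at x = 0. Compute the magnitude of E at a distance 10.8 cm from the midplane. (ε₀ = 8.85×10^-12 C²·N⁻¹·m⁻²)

The point |x| = 10.8 cm lies outside the slab (half-thickness 0.0489 m). A symmetric pillbox spanning the full slab encloses Q_enc = ρ·d·A.
Flux = 2EA ⇒ E = |ρ|d/(2ε₀), independent of distance outside.
E = (2.72e-3)(0.0978)/(2·8.85×10^-12) = 1.50×10^7 N/C.

E = 1.50×10^7 V/m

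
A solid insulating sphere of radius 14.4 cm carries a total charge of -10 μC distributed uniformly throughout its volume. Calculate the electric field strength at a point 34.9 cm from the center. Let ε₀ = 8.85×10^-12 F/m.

Symmetry ⇒ E = E(r) r̂. Gaussian sphere of radius r = 34.9 cm (r > R, so the entire charge is enclosed).
Q_enc = -10 μC = -1.00e-5 C.
Gauss's law: E·4πr² = Q_enc/ε₀.
E = |Q_enc|/(4πε₀r²) = (1.00×10^-5)/(4π·8.85×10^-12·(0.349)²) = 7.38×10^5 N/C.

|E| ≈ 7.38e5 V/m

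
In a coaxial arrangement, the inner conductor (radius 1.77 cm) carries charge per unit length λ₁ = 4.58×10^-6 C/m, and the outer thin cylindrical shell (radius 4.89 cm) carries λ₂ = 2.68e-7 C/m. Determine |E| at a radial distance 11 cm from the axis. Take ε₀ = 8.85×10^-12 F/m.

|E| = 7.93×10^5 N/C

By cylindrical symmetry E is radial; use a coaxial Gaussian cylinder of radius 11 cm and length L (r > 4.89 cm, enclosing both).
λ_enc = λ₁ + λ₂ = (4.58×10^-6) + (2.68e-7) = 4.848×10^-6 C/m.
By Gauss's law (flux through the curved wall only), E·2πrL = λ_enc L/ε₀.
E = |λ_enc|/(2πε₀r) = (4.848×10^-6)/(2π·8.85×10^-12·0.11) = 7.93×10^5 N/C.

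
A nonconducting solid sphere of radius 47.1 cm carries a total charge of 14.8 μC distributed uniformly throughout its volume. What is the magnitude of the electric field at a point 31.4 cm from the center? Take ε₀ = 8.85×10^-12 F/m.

By spherical symmetry E is radial; choose a Gaussian sphere of radius r = 31.4 cm (r < R).
Only the charge within r is enclosed: Q_enc = Q·(r/R)³ = (14.8 μC)·(31.4 cm/47.1 cm)³ = 4.385×10^-6 C.
Since E is radial and uniform over the Gaussian sphere, Φ = E·4πr² = Q_enc/ε₀.
E = |Q_enc|/(4πε₀r²) = (4.385×10^-6)/(4π·8.85×10^-12·(0.314)²) = 4.00×10^5 N/C.

E = 4.00×10^5 V/m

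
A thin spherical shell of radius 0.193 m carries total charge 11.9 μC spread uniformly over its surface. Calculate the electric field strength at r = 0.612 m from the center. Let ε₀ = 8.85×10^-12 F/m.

Use a concentric Gaussian sphere at r = 0.612 m (r > 0.193 m).
The entire shell is enclosed: Q_enc = 1.19×10^-5 C.
Since E is radial and uniform over the Gaussian sphere, Φ = E·4πr² = Q_enc/ε₀.
E = |Q_enc|/(4πε₀r²) = (1.19e-5)/(4π·8.85×10^-12·(0.612)²) = 2.86e5 N/C.

E ≈ 2.86e5 N/C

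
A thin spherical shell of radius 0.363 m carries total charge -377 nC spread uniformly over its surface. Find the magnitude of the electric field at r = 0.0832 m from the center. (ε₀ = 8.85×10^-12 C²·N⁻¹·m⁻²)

|E| = 0 V/m

Symmetry ⇒ E = E(r) r̂. Gaussian sphere of radius r = 0.0832 m (inside the shell, r < 0.363 m).
No charge lies within this surface, so Q_enc = 0 and Gauss's law gives E·4πr² = 0 ⇒ E = 0.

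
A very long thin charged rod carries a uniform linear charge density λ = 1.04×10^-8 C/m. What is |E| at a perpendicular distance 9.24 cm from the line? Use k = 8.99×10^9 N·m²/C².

E = 2.02×10^3 N/C

Take a coaxial cylindrical Gaussian surface of radius r = 9.24 cm and length L.
Q_enc = λL, so λ_enc = 1.04e-8 C/m.
Gauss's law: E·2πrL = λ_enc L/ε₀.
E = 2k|λ_enc|/r = 2(8.99×10^9)(1.04×10^-8)/(0.0924) = 2.02×10^3 N/C.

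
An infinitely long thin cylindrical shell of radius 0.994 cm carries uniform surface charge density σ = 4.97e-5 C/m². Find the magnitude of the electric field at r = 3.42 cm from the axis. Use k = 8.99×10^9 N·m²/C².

1.63×10^6 V/m

By cylindrical symmetry E is radial; use a coaxial Gaussian cylinder of radius 3.42 cm and length L (r > 0.994 cm).
The whole shell is enclosed: λ_enc = σ·2πR = (4.97×10^-5)·2π·(0.00994) = 3.104e-6 C/m.
Gauss's law: E·2πrL = λ_enc L/ε₀.
E = 2k|λ_enc|/r = 2(8.99×10^9)(3.104×10^-6)/(0.0342) = 1.63e6 N/C.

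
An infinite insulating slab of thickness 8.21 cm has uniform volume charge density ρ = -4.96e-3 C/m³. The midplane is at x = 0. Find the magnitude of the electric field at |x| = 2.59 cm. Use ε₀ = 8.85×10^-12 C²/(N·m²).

By symmetry E is perpendicular to the slab. A Gaussian pillbox from −2.59 cm to +2.59 cm (face area A) lies entirely within the slab.
Q_enc = ρ·(2x)·A and flux = 2EA, so 2EA = 2ρxA/ε₀ ⇒ E = |ρ|x/ε₀.
E = (4.96×10^-3)(0.0259)/(8.85×10^-12) = 1.45×10^7 N/C.

1.45×10^7 N/C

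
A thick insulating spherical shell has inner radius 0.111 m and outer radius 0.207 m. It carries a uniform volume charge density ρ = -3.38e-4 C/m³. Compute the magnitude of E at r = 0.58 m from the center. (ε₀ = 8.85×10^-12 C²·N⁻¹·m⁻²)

Use a concentric Gaussian sphere at r = 0.58 m (r > 0.207 m, enclosing the whole shell).
Q_enc = ρ·(4π/3)(b³ − a³) = (-3.38×10^-4)·(4π/3)·((0.207)³ − (0.111)³) = -1.062×10^-5 C.
Gauss's law: E·4πr² = Q_enc/ε₀.
E = |Q_enc|/(4πε₀r²) = (1.062×10^-5)/(4π·8.85×10^-12·(0.58)²) = 2.84×10^5 N/C.

E = 2.84×10^5 N/C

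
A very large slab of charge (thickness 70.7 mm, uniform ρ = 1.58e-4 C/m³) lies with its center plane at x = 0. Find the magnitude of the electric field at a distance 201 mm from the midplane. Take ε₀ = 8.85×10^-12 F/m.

The point |x| = 201 mm lies outside the slab (half-thickness 0.03535 m). A symmetric pillbox spanning the full slab encloses Q_enc = ρ·d·A.
Flux = 2EA ⇒ E = |ρ|d/(2ε₀), independent of distance outside.
E = (1.58e-4)(0.0707)/(2·8.85×10^-12) = 6.31×10^5 N/C.

|E| = 6.31e5 N/C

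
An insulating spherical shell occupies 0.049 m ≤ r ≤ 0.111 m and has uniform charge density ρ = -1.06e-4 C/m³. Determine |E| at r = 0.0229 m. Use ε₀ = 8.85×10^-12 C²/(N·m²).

E = 0 (no enclosed charge)

Symmetry ⇒ E = E(r) r̂. Gaussian sphere of radius r = 0.0229 m (r < 0.049 m, inside the empty cavity).
No charge is enclosed, so by Gauss's law E·4πr² = 0 ⇒ E = 0.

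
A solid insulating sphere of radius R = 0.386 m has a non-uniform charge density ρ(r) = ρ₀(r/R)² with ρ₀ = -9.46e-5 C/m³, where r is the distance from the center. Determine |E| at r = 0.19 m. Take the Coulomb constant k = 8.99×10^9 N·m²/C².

Symmetry ⇒ E = E(r) r̂. Gaussian sphere of radius r = 0.19 m (r < R).
Q_enc = ∫₀^r ρ(r')·4πr'² dr' = (4πρ₀/R²) ∫₀^r r'^4 dr' = 4πρ₀ r^5/(5·R²) = -3.951×10^-7 C.
Applying ∮E·dA = Q_enc/ε₀ with Φ = E(4πr²):
E = k|Q_enc|/r² = (8.99×10^9)(3.951×10^-7)/(0.19)² = 9.84×10^4 N/C.

|E| ≈ 9.84×10^4 V/m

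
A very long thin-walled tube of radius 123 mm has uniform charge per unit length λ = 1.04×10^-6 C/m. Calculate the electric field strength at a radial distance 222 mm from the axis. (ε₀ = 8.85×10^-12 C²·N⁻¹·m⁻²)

|E| ≈ 8.42e4 V/m

Coaxial Gaussian cylinder, radius r = 222 mm, length L (r > 123 mm).
The full line charge is enclosed: λ_enc = 1.04×10^-6 C/m.
By Gauss's law (flux through the curved wall only), E·2πrL = λ_enc L/ε₀.
E = |λ_enc|/(2πε₀r) = (1.04e-6)/(2π·8.85×10^-12·0.222) = 8.42×10^4 N/C.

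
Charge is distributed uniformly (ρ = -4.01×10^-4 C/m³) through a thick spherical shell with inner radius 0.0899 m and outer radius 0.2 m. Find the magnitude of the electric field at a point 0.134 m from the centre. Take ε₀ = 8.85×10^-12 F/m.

By spherical symmetry E is radial; choose a Gaussian sphere of radius r = 0.134 m (within the shell material, 0.0899 m < r < 0.2 m).
Enclosed charge is the volume from a to r: Q_enc = (4π/3)ρ(r³ − a³) = -2.821e-6 C.
Gauss's law: E·4πr² = Q_enc/ε₀.
E = |Q_enc|/(4πε₀r²) = (2.821×10^-6)/(4π·8.85×10^-12·(0.134)²) = 1.41×10^6 N/C.

|E| = 1.41e6 N/C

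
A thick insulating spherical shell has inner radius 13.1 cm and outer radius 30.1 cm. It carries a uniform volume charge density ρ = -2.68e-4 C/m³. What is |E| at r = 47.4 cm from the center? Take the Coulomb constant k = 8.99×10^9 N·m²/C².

E ≈ 1.12e6 N/C

By spherical symmetry E is radial; choose a Gaussian sphere of radius r = 47.4 cm (r > 30.1 cm, enclosing the whole shell).
Q_enc = ρ·(4π/3)(b³ − a³) = (-2.68e-4)·(4π/3)·((0.301)³ − (0.131)³) = -2.809×10^-5 C.
Applying ∮E·dA = Q_enc/ε₀ with Φ = E(4πr²):
E = k|Q_enc|/r² = (8.99×10^9)(2.809e-5)/(0.474)² = 1.12×10^6 N/C.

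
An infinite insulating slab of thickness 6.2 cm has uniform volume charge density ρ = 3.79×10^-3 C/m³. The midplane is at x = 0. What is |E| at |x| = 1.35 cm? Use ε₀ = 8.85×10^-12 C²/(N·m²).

By symmetry E is perpendicular to the slab. A Gaussian pillbox from −1.35 cm to +1.35 cm (face area A) lies entirely within the slab.
Q_enc = ρ·(2x)·A and flux = 2EA, so 2EA = 2ρxA/ε₀ ⇒ E = |ρ|x/ε₀.
E = (3.79×10^-3)(0.0135)/(8.85×10^-12) = 5.78×10^6 N/C.

E ≈ 5.78e6 V/m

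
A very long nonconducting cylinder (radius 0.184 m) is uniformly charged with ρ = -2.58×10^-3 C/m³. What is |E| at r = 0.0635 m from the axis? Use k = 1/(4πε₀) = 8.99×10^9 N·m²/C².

|E| ≈ 9.25×10^6 N/C

By cylindrical symmetry E is radial; use a coaxial Gaussian cylinder of radius 0.0635 m and length L (r < R).
Charge inside radius r per length L is ρ·πr²·L, so λ_enc = ρπr² = -3.268×10^-5 C/m.
Since E is radial and uniform over the curved surface, Φ = E·2πrL = Q_enc/ε₀ = λ_enc L/ε₀.
E = 2k|λ_enc|/r = 2(8.99×10^9)(3.268e-5)/(0.0635) = 9.25×10^6 N/C.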